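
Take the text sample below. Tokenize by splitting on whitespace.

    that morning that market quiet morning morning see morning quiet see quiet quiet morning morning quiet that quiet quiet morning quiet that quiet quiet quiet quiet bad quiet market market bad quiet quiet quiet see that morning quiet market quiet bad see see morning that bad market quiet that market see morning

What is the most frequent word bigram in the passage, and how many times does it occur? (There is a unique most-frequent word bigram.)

"quiet quiet", 7 times

Bigram frequencies (highest first):
  quiet quiet: 7
  morning quiet: 4
  market quiet: 3
  quiet morning: 3
  see morning: 3
  quiet that: 3
  … (19 more, each ≤ 2)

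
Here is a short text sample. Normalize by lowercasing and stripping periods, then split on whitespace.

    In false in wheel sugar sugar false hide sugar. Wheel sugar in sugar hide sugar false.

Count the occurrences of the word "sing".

0

Scanning the 16 tokens for "sing":
  (none found)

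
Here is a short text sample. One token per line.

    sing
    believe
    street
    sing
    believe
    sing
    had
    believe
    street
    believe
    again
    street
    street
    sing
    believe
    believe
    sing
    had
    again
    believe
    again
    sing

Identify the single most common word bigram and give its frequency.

Bigram frequencies (highest first):
  sing believe: 3
  believe street: 2
  street sing: 2
  believe sing: 2
  sing had: 2
  believe again: 2
  … (8 more, each ≤ 1)

"sing believe", 3 times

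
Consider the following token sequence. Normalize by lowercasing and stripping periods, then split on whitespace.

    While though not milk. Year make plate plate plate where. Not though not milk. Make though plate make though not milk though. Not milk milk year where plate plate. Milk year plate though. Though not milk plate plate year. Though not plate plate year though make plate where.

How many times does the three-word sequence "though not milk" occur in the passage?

5

Scanning the 46 overlapping trigram windows for "though not milk":
  position 2–4: though not milk
  position 12–14: though not milk
  position 19–21: though not milk
  position 22–24: though not milk
  position 34–36: though not milk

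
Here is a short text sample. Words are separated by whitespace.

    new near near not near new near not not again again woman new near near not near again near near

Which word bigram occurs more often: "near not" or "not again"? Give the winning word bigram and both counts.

"near not" (3 vs 1)

"near not": 3 occurrences
"not again": 1 occurrence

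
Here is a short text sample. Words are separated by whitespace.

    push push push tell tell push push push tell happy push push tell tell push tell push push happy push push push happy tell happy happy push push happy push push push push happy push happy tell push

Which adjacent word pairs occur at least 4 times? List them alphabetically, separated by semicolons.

Bigram counts meeting the condition (at least 4 times):
  happy push: 5
  push happy: 5
  push push: 12
  push tell: 4
  tell push: 4

happy push; push happy; push push; push tell; tell push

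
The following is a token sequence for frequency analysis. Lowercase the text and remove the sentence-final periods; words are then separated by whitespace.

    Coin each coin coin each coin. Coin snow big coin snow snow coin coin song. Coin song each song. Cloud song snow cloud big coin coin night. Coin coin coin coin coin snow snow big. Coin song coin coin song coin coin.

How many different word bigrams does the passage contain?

42 tokens → 41 bigram windows in total.
Repeated bigrams (each contributes count−1 duplicates):
  coin coin: 10
  coin song: 4
  big coin: 3
  coin snow: 3
  song coin: 3
  coin each: 2
  each coin: 2
  snow big: 2
  … (1 more repeated)
22 duplicate windows → 41 − 22 = 19 distinct.

19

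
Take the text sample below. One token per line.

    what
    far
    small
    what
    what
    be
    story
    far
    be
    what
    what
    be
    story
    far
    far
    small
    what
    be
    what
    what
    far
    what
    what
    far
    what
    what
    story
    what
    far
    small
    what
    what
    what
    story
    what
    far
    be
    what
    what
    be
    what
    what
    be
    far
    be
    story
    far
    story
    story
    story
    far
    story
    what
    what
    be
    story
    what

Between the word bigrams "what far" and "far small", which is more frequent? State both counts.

"what far" (5 vs 3)

"what far": 5 occurrences
"far small": 3 occurrences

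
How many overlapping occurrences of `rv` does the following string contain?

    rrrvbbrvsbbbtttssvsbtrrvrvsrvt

5

Sliding a length-2 window over the 30 characters (29 positions):
  position 3–4: rv
  position 7–8: rv
  position 23–24: rv
  position 25–26: rv
  position 28–29: rv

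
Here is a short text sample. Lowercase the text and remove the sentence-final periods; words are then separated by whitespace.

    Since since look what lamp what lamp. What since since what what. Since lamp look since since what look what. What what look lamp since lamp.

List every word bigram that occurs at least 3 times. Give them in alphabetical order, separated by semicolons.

Bigram counts meeting the condition (at least 3 times):
  since since: 3
  what what: 3

since since; what what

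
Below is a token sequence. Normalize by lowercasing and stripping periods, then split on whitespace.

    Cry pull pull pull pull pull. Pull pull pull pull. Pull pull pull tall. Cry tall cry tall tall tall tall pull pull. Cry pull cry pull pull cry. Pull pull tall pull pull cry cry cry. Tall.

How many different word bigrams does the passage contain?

38 tokens → 37 bigram windows in total.
Repeated bigrams (each contributes count−1 duplicates):
  pull pull: 15
  cry pull: 4
  pull cry: 4
  cry tall: 3
  tall tall: 3
  cry cry: 2
  pull tall: 2
  tall cry: 2
  … (1 more repeated)
28 duplicate windows → 37 − 28 = 9 distinct.

9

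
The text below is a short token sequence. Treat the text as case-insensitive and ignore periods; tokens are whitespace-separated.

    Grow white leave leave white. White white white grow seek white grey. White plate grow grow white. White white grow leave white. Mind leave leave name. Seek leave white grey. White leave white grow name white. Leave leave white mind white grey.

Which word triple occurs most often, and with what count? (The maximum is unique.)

Trigram frequencies (highest first):
  white white white: 3
  white leave leave: 2
  leave leave white: 2
  white white grow: 2
  white grey white: 2
  leave white mind: 2
  … (27 more, each ≤ 1)

"white white white", 3 times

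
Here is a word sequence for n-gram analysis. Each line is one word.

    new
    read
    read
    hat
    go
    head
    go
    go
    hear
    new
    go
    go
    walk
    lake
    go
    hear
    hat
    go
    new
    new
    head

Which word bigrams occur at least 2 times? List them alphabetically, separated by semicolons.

go go; go hear; hat go

Bigram counts meeting the condition (at least 2 times):
  go go: 2
  go hear: 2
  hat go: 2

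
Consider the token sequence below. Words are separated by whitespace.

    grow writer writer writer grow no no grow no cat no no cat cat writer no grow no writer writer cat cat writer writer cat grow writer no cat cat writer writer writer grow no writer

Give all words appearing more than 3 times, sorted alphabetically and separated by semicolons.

cat; grow; no; writer

Unigram counts meeting the condition (more than 3 times):
  cat: 8
  grow: 6
  no: 9
  writer: 13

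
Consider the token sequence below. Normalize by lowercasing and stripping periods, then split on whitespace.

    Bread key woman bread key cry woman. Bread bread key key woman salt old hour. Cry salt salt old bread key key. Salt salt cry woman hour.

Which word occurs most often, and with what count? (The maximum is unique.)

"key", 6 times

Unigram frequencies (highest first):
  key: 6
  bread: 5
  salt: 5
  woman: 4
  cry: 3
  old: 2
  … (1 more, each ≤ 2)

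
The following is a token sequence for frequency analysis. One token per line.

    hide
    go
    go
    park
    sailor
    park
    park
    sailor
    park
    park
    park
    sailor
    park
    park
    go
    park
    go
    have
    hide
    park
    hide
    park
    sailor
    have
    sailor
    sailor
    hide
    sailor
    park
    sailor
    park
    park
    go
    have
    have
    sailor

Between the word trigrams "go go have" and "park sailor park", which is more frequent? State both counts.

"park sailor park" (4 vs 0)

"go go have": 0 occurrences
"park sailor park": 4 occurrences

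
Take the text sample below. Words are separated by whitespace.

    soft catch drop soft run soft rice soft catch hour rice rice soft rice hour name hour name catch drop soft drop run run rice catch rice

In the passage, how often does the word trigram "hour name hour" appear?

Scanning the 25 overlapping trigram windows for "hour name hour":
  position 15–17: hour name hour

1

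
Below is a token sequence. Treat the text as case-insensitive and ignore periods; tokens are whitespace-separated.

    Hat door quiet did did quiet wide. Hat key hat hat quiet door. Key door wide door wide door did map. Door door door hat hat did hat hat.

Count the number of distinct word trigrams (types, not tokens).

29 tokens → 27 trigram windows in total.
Repeated trigrams (each contributes count−1 duplicates):
  door wide door: 2
1 duplicate windows → 27 − 1 = 26 distinct.

26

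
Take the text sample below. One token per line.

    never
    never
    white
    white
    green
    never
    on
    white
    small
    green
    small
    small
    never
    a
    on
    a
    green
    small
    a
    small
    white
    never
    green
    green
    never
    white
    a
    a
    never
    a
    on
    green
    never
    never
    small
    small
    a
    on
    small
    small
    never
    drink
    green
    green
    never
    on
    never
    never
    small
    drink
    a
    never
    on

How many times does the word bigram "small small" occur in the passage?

3

Scanning the 52 overlapping bigram windows for "small small":
  position 11–12: small small
  position 35–36: small small
  position 39–40: small small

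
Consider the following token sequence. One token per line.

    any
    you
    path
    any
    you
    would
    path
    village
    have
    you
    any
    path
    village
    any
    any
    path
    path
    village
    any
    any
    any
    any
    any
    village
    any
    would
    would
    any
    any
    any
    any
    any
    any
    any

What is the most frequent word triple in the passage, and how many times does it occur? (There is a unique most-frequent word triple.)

Trigram frequencies (highest first):
  any any any: 8
  path village any: 2
  village any any: 2
  any you path: 1
  you path any: 1
  path any you: 1
  … (17 more, each ≤ 1)

"any any any", 8 times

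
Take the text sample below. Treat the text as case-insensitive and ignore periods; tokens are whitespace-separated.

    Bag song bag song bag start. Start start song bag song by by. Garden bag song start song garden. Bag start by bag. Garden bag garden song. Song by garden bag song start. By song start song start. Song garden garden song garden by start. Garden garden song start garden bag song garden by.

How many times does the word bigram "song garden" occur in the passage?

Scanning the 53 overlapping bigram windows for "song garden":
  position 18–19: song garden
  position 39–40: song garden
  position 42–43: song garden
  position 52–53: song garden

4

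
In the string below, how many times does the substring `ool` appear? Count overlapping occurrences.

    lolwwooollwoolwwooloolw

Sliding a length-3 window over the 23 characters (21 positions):
  position 7–9: ool
  position 12–14: ool
  position 17–19: ool
  position 20–22: ool

4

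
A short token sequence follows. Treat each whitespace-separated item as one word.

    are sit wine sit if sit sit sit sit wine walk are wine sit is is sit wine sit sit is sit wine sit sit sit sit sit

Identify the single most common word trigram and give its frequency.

"sit sit sit", 5 times

Trigram frequencies (highest first):
  sit sit sit: 5
  sit wine sit: 3
  is sit wine: 2
  wine sit sit: 2
  are sit wine: 1
  wine sit if: 1
  … (12 more, each ≤ 1)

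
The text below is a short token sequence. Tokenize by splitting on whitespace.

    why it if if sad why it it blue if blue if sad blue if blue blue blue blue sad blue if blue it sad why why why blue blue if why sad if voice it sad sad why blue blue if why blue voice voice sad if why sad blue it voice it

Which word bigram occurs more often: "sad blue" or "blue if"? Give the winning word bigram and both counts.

"blue if" (6 vs 3)

"sad blue": 3 occurrences
"blue if": 6 occurrences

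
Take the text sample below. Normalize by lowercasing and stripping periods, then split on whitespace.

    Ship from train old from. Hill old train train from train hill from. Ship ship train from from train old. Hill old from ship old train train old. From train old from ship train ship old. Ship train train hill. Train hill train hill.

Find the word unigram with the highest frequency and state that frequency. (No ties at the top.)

Unigram frequencies (highest first):
  train: 14
  from: 9
  old: 8
  ship: 7
  hill: 6

"train", 14 times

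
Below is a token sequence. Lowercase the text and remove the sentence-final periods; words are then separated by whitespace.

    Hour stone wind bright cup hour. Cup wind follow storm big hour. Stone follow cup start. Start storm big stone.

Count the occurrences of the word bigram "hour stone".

2

Scanning the 19 overlapping bigram windows for "hour stone":
  position 1–2: hour stone
  position 12–13: hour stone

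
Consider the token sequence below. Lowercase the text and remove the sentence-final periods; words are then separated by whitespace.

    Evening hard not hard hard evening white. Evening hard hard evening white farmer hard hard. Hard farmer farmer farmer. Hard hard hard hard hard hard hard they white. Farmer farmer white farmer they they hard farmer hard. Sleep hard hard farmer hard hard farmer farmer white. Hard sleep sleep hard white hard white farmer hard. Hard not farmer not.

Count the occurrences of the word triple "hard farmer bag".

0

Scanning the 57 overlapping trigram windows for "hard farmer bag":
  (none found)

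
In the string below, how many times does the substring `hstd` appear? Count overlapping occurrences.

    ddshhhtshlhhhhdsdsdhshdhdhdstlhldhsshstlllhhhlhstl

Sliding a length-4 window over the 50 characters (47 positions):
  (no match at any position)

0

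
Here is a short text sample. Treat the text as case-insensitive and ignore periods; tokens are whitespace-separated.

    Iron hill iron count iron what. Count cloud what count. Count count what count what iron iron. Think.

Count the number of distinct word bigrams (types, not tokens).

13

18 tokens → 17 bigram windows in total.
Repeated bigrams (each contributes count−1 duplicates):
  what count: 3
  count count: 2
  count what: 2
4 duplicate windows → 17 − 4 = 13 distinct.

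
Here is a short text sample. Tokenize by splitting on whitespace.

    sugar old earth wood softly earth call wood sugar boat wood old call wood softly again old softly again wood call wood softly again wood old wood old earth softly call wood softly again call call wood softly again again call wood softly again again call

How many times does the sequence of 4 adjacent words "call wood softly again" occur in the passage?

Scanning the 43 overlapping 4-gram windows for "call wood softly again":
  position 13–16: call wood softly again
  position 21–24: call wood softly again
  position 31–34: call wood softly again
  position 36–39: call wood softly again
  position 41–44: call wood softly again

5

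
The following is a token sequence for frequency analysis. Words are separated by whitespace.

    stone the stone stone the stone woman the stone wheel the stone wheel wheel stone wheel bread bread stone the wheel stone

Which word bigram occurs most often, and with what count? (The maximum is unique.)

Bigram frequencies (highest first):
  the stone: 4
  stone the: 3
  stone wheel: 3
  wheel stone: 2
  stone stone: 1
  stone woman: 1
  … (7 more, each ≤ 1)

"the stone", 4 times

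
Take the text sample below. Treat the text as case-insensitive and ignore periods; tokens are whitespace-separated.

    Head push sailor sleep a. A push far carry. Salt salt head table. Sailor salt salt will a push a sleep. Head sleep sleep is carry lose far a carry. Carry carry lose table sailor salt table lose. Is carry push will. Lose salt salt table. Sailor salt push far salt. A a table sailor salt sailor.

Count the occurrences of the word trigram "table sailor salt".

4

Scanning the 55 overlapping trigram windows for "table sailor salt":
  position 13–15: table sailor salt
  position 34–36: table sailor salt
  position 46–48: table sailor salt
  position 54–56: table sailor salt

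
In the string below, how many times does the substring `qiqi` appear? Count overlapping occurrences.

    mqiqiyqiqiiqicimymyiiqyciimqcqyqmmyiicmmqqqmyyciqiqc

2

Sliding a length-4 window over the 52 characters (49 positions):
  position 2–5: qiqi
  position 7–10: qiqi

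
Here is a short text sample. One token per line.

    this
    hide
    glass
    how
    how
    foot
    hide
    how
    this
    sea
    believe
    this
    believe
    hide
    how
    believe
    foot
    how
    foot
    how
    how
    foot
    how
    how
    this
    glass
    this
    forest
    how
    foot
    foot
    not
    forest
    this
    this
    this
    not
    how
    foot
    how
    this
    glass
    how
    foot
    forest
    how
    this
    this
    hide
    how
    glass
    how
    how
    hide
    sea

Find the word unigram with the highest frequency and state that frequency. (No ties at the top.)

Unigram frequencies (highest first):
  how: 17
  this: 11
  foot: 8
  hide: 5
  glass: 4
  believe: 3
  … (3 more, each ≤ 3)

"how", 17 times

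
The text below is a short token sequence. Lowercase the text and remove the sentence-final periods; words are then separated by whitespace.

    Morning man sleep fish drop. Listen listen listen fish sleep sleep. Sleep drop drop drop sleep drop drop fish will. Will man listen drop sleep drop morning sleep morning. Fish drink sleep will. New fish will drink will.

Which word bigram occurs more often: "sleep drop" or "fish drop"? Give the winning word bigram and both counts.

"sleep drop" (3 vs 1)

"sleep drop": 3 occurrences
"fish drop": 1 occurrence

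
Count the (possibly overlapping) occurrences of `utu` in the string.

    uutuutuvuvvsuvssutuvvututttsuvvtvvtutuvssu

Sliding a length-3 window over the 42 characters (40 positions):
  position 2–4: utu
  position 5–7: utu
  position 17–19: utu
  position 22–24: utu
  position 36–38: utu

5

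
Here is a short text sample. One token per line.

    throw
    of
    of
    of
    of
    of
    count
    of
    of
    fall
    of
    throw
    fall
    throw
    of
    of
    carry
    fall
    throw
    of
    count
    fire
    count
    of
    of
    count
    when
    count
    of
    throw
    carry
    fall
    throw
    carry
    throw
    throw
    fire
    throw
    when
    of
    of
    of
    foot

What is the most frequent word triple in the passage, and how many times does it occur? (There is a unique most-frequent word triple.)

Trigram frequencies (highest first):
  of of of: 4
  throw of of: 2
  of of count: 2
  count of of: 2
  fall throw of: 2
  carry fall throw: 2
  … (27 more, each ≤ 1)

"of of of", 4 times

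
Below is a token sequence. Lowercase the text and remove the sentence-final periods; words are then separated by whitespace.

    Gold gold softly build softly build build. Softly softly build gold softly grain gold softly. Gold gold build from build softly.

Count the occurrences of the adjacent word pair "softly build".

3

Scanning the 20 overlapping bigram windows for "softly build":
  position 3–4: softly build
  position 5–6: softly build
  position 9–10: softly build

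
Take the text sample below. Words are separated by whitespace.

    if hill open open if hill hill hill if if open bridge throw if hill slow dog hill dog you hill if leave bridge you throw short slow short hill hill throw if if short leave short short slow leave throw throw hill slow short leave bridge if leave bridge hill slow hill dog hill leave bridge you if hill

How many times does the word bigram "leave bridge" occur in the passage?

Scanning the 59 overlapping bigram windows for "leave bridge":
  position 23–24: leave bridge
  position 46–47: leave bridge
  position 49–50: leave bridge
  position 56–57: leave bridge

4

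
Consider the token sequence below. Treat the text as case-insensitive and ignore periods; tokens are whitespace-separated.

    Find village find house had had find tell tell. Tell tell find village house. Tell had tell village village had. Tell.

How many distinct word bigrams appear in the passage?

21 tokens → 20 bigram windows in total.
Repeated bigrams (each contributes count−1 duplicates):
  tell tell: 3
  find village: 2
  had tell: 2
4 duplicate windows → 20 − 4 = 16 distinct.

16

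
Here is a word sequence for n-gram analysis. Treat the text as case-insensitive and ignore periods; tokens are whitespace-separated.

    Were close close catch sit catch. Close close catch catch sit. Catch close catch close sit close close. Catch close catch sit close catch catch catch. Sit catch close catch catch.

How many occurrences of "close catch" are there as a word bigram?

Scanning the 30 overlapping bigram windows for "close catch":
  position 3–4: close catch
  position 8–9: close catch
  position 13–14: close catch
  position 18–19: close catch
  position 20–21: close catch
  position 23–24: close catch
  position 29–30: close catch

7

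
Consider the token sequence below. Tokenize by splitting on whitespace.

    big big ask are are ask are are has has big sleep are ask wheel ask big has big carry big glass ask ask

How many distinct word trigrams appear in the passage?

21

24 tokens → 22 trigram windows in total.
Repeated trigrams (each contributes count−1 duplicates):
  ask are are: 2
1 duplicate windows → 22 − 1 = 21 distinct.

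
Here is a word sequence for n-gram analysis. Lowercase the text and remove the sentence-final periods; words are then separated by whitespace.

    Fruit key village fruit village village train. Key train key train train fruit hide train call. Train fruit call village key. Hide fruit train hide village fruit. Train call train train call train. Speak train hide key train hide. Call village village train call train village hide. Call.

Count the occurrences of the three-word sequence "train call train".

Scanning the 46 overlapping trigram windows for "train call train":
  position 15–17: train call train
  position 28–30: train call train
  position 31–33: train call train
  position 43–45: train call train

4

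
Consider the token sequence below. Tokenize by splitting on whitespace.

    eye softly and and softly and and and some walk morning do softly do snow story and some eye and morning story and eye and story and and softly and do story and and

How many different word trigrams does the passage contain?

34 tokens → 32 trigram windows in total.
Repeated trigrams (each contributes count−1 duplicates):
  and and softly: 2
  and softly and: 2
  softly and and: 2
  story and and: 2
4 duplicate windows → 32 − 4 = 28 distinct.

28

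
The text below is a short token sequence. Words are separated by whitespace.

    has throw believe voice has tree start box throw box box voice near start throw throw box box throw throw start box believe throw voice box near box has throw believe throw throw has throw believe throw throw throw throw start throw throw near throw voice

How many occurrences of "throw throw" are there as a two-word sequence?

7

Scanning the 45 overlapping bigram windows for "throw throw":
  position 15–16: throw throw
  position 19–20: throw throw
  position 32–33: throw throw
  position 37–38: throw throw
  position 38–39: throw throw
  position 39–40: throw throw
  position 42–43: throw throw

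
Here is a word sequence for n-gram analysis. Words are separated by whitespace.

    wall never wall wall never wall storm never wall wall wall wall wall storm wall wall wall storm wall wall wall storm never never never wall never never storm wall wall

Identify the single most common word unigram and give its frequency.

Unigram frequencies (highest first):
  wall: 18
  never: 8
  storm: 5

"wall", 18 times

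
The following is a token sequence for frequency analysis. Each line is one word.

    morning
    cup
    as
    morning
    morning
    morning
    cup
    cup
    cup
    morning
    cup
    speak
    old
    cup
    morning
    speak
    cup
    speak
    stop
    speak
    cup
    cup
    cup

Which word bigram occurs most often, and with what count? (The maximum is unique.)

Bigram frequencies (highest first):
  cup cup: 4
  morning cup: 3
  morning morning: 2
  cup morning: 2
  cup speak: 2
  speak cup: 2
  … (7 more, each ≤ 1)

"cup cup", 4 times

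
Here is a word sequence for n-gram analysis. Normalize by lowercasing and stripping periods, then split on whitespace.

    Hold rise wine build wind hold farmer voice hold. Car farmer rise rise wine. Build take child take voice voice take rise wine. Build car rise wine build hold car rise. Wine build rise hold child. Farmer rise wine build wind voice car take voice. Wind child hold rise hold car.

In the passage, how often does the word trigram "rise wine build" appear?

6

Scanning the 49 overlapping trigram windows for "rise wine build":
  position 2–4: rise wine build
  position 13–15: rise wine build
  position 22–24: rise wine build
  position 26–28: rise wine build
  position 31–33: rise wine build
  position 38–40: rise wine build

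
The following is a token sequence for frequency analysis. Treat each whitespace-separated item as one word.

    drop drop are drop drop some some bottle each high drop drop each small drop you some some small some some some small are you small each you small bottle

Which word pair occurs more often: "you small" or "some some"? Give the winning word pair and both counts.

"you small": 2 occurrences
"some some": 4 occurrences

"some some" (4 vs 2)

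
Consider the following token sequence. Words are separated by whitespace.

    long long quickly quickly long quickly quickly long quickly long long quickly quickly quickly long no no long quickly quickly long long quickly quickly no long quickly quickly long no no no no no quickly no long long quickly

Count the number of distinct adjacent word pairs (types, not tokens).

9

39 tokens → 38 bigram windows in total.
Repeated bigrams (each contributes count−1 duplicates):
  long quickly: 8
  quickly quickly: 7
  quickly long: 6
  no no: 5
  long long: 4
  no long: 3
  long no: 2
  quickly no: 2
29 duplicate windows → 38 − 29 = 9 distinct.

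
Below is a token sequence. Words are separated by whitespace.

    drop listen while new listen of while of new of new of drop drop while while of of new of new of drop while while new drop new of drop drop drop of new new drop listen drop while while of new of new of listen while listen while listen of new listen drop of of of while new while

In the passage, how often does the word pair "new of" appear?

7

Scanning the 59 overlapping bigram windows for "new of":
  position 9–10: new of
  position 11–12: new of
  position 19–20: new of
  position 21–22: new of
  position 28–29: new of
  position 42–43: new of
  position 44–45: new of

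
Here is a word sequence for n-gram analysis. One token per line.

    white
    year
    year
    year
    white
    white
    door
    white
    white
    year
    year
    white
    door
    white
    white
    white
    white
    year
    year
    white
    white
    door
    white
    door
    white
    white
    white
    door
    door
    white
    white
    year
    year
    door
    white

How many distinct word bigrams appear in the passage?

35 tokens → 34 bigram windows in total.
Repeated bigrams (each contributes count−1 duplicates):
  white white: 9
  door white: 6
  white door: 5
  year year: 5
  white year: 4
  year white: 3
26 duplicate windows → 34 − 26 = 8 distinct.

8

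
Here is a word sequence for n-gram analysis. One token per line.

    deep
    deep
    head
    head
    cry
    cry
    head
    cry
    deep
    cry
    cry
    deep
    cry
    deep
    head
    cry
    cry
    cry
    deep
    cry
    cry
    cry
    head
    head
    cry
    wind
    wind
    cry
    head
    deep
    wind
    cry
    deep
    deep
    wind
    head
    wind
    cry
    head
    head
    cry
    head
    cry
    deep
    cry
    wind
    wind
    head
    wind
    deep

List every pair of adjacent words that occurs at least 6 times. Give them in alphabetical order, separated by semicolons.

Bigram counts meeting the condition (at least 6 times):
  cry cry: 6
  cry deep: 6
  head cry: 6

cry cry; cry deep; head cry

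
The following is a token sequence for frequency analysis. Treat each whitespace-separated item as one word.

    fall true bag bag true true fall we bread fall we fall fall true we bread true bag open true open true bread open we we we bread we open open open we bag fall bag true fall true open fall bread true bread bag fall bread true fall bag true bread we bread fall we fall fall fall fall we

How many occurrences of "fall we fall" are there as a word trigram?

Scanning the 59 overlapping trigram windows for "fall we fall":
  position 10–12: fall we fall
  position 55–57: fall we fall

2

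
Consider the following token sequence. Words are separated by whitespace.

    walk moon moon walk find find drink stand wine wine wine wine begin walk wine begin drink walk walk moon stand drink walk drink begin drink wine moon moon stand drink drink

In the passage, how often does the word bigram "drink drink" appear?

1

Scanning the 31 overlapping bigram windows for "drink drink":
  position 31–32: drink drink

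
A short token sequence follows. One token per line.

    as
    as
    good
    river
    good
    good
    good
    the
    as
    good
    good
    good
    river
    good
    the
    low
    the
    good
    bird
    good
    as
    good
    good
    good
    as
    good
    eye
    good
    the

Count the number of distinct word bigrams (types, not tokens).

29 tokens → 28 bigram windows in total.
Repeated bigrams (each contributes count−1 duplicates):
  good good: 6
  as good: 4
  good the: 3
  good as: 2
  good river: 2
  river good: 2
13 duplicate windows → 28 − 13 = 15 distinct.

15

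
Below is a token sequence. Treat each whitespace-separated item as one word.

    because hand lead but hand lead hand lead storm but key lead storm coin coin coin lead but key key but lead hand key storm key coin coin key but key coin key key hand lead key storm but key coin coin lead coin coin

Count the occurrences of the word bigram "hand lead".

4

Scanning the 44 overlapping bigram windows for "hand lead":
  position 2–3: hand lead
  position 5–6: hand lead
  position 7–8: hand lead
  position 35–36: hand lead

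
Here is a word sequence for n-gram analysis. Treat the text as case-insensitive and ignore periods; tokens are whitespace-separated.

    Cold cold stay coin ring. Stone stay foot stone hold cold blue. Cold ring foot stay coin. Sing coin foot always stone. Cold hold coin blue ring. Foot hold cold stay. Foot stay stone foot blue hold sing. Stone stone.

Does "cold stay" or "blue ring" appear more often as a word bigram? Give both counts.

"cold stay": 2 occurrences
"blue ring": 1 occurrence

"cold stay" (2 vs 1)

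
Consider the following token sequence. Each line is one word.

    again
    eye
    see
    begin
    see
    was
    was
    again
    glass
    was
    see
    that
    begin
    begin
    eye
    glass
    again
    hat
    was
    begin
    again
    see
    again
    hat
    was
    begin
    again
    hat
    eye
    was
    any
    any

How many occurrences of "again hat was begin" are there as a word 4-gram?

Scanning the 29 overlapping 4-gram windows for "again hat was begin":
  position 17–20: again hat was begin
  position 23–26: again hat was begin

2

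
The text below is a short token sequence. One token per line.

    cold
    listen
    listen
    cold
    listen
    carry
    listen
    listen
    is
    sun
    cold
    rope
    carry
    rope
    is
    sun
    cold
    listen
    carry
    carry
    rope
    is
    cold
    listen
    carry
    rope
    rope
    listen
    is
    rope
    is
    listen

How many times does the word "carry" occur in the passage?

Scanning the 32 tokens for "carry":
  position 6: carry
  position 13: carry
  position 19: carry
  position 20: carry
  position 25: carry

5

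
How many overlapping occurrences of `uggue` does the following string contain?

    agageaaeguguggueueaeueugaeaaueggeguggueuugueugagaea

Sliding a length-5 window over the 51 characters (47 positions):
  position 12–16: uggue
  position 35–39: uggue

2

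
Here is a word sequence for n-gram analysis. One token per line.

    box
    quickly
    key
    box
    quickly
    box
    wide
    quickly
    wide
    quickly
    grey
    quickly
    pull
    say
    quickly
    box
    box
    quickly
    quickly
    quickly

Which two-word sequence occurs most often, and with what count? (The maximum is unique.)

Bigram frequencies (highest first):
  box quickly: 3
  quickly box: 2
  wide quickly: 2
  quickly quickly: 2
  quickly key: 1
  key box: 1
  … (8 more, each ≤ 1)

"box quickly", 3 times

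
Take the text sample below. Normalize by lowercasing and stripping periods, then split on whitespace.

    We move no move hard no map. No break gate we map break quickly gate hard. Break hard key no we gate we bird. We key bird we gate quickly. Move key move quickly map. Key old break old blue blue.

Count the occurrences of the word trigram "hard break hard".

1

Scanning the 39 overlapping trigram windows for "hard break hard":
  position 16–18: hard break hard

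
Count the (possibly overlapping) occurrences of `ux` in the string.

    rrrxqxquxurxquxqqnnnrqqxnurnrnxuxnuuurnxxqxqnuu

3

Sliding a length-2 window over the 47 characters (46 positions):
  position 8–9: ux
  position 14–15: ux
  position 32–33: ux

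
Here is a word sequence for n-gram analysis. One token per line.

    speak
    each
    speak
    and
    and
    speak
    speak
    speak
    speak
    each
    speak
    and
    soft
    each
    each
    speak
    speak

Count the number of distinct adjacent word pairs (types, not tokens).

17 tokens → 16 bigram windows in total.
Repeated bigrams (each contributes count−1 duplicates):
  speak speak: 4
  each speak: 3
  speak and: 2
  speak each: 2
7 duplicate windows → 16 − 7 = 9 distinct.

9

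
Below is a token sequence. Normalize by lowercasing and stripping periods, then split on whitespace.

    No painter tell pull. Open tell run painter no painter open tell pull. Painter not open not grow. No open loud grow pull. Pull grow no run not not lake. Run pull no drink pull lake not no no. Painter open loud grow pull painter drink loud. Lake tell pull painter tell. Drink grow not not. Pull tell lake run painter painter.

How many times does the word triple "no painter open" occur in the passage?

2

Scanning the 60 overlapping trigram windows for "no painter open":
  position 9–11: no painter open
  position 39–41: no painter open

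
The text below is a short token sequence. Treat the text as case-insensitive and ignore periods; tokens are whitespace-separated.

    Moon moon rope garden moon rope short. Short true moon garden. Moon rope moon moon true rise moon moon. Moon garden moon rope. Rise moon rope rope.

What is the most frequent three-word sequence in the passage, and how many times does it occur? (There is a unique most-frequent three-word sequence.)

"garden moon rope", 3 times

Trigram frequencies (highest first):
  garden moon rope: 3
  moon garden moon: 2
  moon moon rope: 1
  moon rope garden: 1
  rope garden moon: 1
  moon rope short: 1
  … (16 more, each ≤ 1)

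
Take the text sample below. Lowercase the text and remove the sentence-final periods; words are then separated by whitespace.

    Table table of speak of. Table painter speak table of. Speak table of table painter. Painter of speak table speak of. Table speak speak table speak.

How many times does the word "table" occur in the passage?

Scanning the 26 tokens for "table":
  position 1: table
  position 2: table
  position 6: table
  position 9: table
  position 12: table
  position 14: table
  position 19: table
  position 22: table
  position 25: table

9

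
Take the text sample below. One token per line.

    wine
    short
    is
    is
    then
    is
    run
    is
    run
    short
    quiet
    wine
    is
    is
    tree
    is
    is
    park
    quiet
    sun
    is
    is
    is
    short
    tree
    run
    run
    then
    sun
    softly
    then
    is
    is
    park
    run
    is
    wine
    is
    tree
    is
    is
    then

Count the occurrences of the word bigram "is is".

7

Scanning the 41 overlapping bigram windows for "is is":
  position 3–4: is is
  position 13–14: is is
  position 16–17: is is
  position 21–22: is is
  position 22–23: is is
  position 32–33: is is
  position 40–41: is is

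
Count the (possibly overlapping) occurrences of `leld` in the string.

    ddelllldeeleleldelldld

Sliding a length-4 window over the 22 characters (19 positions):
  position 13–16: leld

1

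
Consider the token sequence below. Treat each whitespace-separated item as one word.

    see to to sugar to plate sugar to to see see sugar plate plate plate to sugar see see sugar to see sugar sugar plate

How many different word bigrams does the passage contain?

25 tokens → 24 bigram windows in total.
Repeated bigrams (each contributes count−1 duplicates):
  see sugar: 3
  sugar to: 3
  plate plate: 2
  see see: 2
  sugar plate: 2
  to see: 2
  to sugar: 2
  to to: 2
10 duplicate windows → 24 − 10 = 14 distinct.

14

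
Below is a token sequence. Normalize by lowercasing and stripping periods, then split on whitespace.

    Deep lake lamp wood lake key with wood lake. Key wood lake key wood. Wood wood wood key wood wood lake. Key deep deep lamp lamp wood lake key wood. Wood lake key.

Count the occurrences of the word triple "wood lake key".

6

Scanning the 31 overlapping trigram windows for "wood lake key":
  position 4–6: wood lake key
  position 8–10: wood lake key
  position 11–13: wood lake key
  position 20–22: wood lake key
  position 27–29: wood lake key
  position 31–33: wood lake key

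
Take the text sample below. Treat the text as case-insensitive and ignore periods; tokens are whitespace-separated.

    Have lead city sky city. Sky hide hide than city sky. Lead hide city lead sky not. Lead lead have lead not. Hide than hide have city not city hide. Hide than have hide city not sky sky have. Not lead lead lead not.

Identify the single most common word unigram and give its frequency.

"lead", 9 times

Unigram frequencies (highest first):
  lead: 9
  hide: 8
  city: 7
  sky: 6
  not: 6
  have: 5
  … (1 more, each ≤ 3)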